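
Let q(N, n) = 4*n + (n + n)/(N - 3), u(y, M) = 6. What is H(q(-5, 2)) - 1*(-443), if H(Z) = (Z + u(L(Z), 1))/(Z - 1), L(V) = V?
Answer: 5786/13 ≈ 445.08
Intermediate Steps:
q(N, n) = 4*n + 2*n/(-3 + N) (q(N, n) = 4*n + (2*n)/(-3 + N) = 4*n + 2*n/(-3 + N))
H(Z) = (6 + Z)/(-1 + Z) (H(Z) = (Z + 6)/(Z - 1) = (6 + Z)/(-1 + Z))
H(q(-5, 2)) - 1*(-443) = (6 + 2*2*(-5 + 2*(-5))/(-3 - 5))/(-1 + 2*2*(-5 + 2*(-5))/(-3 - 5)) - 1*(-443) = (6 + 2*2*(-5 - 10)/(-8))/(-1 + 2*2*(-5 - 10)/(-8)) + 443 = (6 + 2*2*(-⅛)*(-15))/(-1 + 2*2*(-⅛)*(-15)) + 443 = (6 + 15/2)/(-1 + 15/2) + 443 = (27/2)/(13/2) + 443 = (2/13)*(27/2) + 443 = 27/13 + 443 = 5786/13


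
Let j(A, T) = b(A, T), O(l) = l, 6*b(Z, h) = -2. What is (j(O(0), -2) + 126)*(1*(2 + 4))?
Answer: 754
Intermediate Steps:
b(Z, h) = -1/3 (b(Z, h) = (1/6)*(-2) = -1/3)
j(A, T) = -1/3
(j(O(0), -2) + 126)*(1*(2 + 4)) = (-1/3 + 126)*(1*(2 + 4)) = 377*(1*6)/3 = (377/3)*6 = 754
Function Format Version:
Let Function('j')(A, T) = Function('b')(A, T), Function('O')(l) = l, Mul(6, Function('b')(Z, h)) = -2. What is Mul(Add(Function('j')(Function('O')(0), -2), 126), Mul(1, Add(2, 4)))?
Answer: 754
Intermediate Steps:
Function('b')(Z, h) = Rational(-1, 3) (Function('b')(Z, h) = Mul(Rational(1, 6), -2) = Rational(-1, 3))
Function('j')(A, T) = Rational(-1, 3)
Mul(Add(Function('j')(Function('O')(0), -2), 126), Mul(1, Add(2, 4))) = Mul(Add(Rational(-1, 3), 126), Mul(1, Add(2, 4))) = Mul(Rational(377, 3), Mul(1, 6)) = Mul(Rational(377, 3), 6) = 754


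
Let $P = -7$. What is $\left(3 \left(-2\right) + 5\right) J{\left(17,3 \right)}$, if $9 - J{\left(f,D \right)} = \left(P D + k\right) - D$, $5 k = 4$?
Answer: $- \frac{161}{5} \approx -32.2$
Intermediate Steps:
$k = \frac{4}{5}$ ($k = \frac{1}{5} \cdot 4 = \frac{4}{5} \approx 0.8$)
$J{\left(f,D \right)} = \frac{41}{5} + 8 D$ ($J{\left(f,D \right)} = 9 - \left(\left(- 7 D + \frac{4}{5}\right) - D\right) = 9 - \left(\left(\frac{4}{5} - 7 D\right) - D\right) = 9 - \left(\frac{4}{5} - 8 D\right) = 9 + \left(- \frac{4}{5} + 8 D\right) = \frac{41}{5} + 8 D$)
$\left(3 \left(-2\right) + 5\right) J{\left(17,3 \right)} = \left(3 \left(-2\right) + 5\right) \left(\frac{41}{5} + 8 \cdot 3\right) = \left(-6 + 5\right) \left(\frac{41}{5} + 24\right) = \left(-1\right) \frac{161}{5} = - \frac{161}{5}$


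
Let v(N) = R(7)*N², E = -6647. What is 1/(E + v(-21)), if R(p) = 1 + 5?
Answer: -1/4001 ≈ -0.00024994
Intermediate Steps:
R(p) = 6
v(N) = 6*N²
1/(E + v(-21)) = 1/(-6647 + 6*(-21)²) = 1/(-6647 + 6*441) = 1/(-6647 + 2646) = 1/(-4001) = -1/4001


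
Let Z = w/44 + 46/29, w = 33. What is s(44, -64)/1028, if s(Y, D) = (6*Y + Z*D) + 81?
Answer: 5669/29812 ≈ 0.19016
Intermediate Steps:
Z = 271/116 (Z = 33/44 + 46/29 = 33*(1/44) + 46*(1/29) = ¾ + 46/29 = 271/116 ≈ 2.3362)
s(Y, D) = 81 + 6*Y + 271*D/116 (s(Y, D) = (6*Y + 271*D/116) + 81 = 81 + 6*Y + 271*D/116)
s(44, -64)/1028 = (81 + 6*44 + (271/116)*(-64))/1028 = (81 + 264 - 4336/29)*(1/1028) = (5669/29)*(1/1028) = 5669/29812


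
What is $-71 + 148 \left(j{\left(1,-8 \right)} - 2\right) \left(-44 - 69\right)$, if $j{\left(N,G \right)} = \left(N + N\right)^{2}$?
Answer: $-33519$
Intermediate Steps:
$j{\left(N,G \right)} = 4 N^{2}$ ($j{\left(N,G \right)} = \left(2 N\right)^{2} = 4 N^{2}$)
$-71 + 148 \left(j{\left(1,-8 \right)} - 2\right) \left(-44 - 69\right) = -71 + 148 \left(4 \cdot 1^{2} - 2\right) \left(-44 - 69\right) = -71 + 148 \left(4 \cdot 1 - 2\right) \left(-113\right) = -71 + 148 \left(4 - 2\right) \left(-113\right) = -71 + 148 \cdot 2 \left(-113\right) = -71 + 148 \left(-226\right) = -71 - 33448 = -33519$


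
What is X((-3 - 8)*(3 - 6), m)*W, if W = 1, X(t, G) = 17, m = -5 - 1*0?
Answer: 17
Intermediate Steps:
m = -5 (m = -5 + 0 = -5)
X((-3 - 8)*(3 - 6), m)*W = 17*1 = 17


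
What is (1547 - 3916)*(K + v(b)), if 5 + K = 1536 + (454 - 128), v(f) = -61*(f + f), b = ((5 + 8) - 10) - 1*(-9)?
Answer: -931017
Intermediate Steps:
b = 12 (b = (13 - 10) + 9 = 3 + 9 = 12)
v(f) = -122*f
K = 1857 (K = -5 + (1536 + (454 - 128)) = -5 + (1536 + 326) = -5 + 1862 = 1857)
(1547 - 3916)*(K + v(b)) = (1547 - 3916)*(1857 - 122*12) = -2369*(1857 - 1464) = -2369*393 = -931017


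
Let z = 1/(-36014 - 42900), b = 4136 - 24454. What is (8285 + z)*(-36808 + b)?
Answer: -18674560493307/39457 ≈ -4.7329e+8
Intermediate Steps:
b = -20318
z = -1/78914 (z = 1/(-78914) = -1/78914 ≈ -1.2672e-5)
(8285 + z)*(-36808 + b) = (8285 - 1/78914)*(-36808 - 20318) = (653802489/78914)*(-57126) = -18674560493307/39457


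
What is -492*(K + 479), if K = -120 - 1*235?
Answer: -61008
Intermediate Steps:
K = -355 (K = -120 - 235 = -355)
-492*(K + 479) = -492*(-355 + 479) = -492*124 = -61008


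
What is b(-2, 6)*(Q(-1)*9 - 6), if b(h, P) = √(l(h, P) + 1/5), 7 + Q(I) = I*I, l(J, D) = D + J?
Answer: -12*√105 ≈ -122.96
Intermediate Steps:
Q(I) = -7 + I² (Q(I) = -7 + I*I = -7 + I²)
b(h, P) = √(⅕ + P + h) (b(h, P) = √((P + h) + 1/5) = √((P + h) + ⅕) = √(⅕ + P + h))
b(-2, 6)*(Q(-1)*9 - 6) = (√(5 + 25*6 + 25*(-2))/5)*((-7 + (-1)²)*9 - 6) = (√(5 + 150 - 50)/5)*((-7 + 1)*9 - 6) = (√105/5)*(-6*9 - 6) = (√105/5)*(-54 - 6) = (√105/5)*(-60) = -12*√105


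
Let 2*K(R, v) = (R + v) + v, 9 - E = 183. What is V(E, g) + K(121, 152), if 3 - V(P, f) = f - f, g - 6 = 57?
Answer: 431/2 ≈ 215.50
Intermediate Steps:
E = -174 (E = 9 - 1*183 = 9 - 183 = -174)
K(R, v) = v + R/2 (K(R, v) = ((R + v) + v)/2 = (R + 2*v)/2 = v + R/2)
g = 63 (g = 6 + 57 = 63)
V(P, f) = 3 (V(P, f) = 3 - (f - f) = 3 - 1*0 = 3 + 0 = 3)
V(E, g) + K(121, 152) = 3 + (152 + (1/2)*121) = 3 + (152 + 121/2) = 3 + 425/2 = 431/2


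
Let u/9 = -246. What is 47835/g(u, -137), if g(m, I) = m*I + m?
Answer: 5315/33456 ≈ 0.15887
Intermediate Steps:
u = -2214 (u = 9*(-246) = -2214)
g(m, I) = m + I*m (g(m, I) = I*m + m = m + I*m)
47835/g(u, -137) = 47835/((-2214*(1 - 137))) = 47835/((-2214*(-136))) = 47835/301104 = 47835*(1/301104) = 5315/33456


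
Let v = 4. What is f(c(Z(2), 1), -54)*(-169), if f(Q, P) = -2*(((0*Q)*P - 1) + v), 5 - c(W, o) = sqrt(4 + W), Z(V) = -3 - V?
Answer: 1014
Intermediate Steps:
c(W, o) = 5 - sqrt(4 + W)
f(Q, P) = -6 (f(Q, P) = -2*(((0*Q)*P - 1) + 4) = -2*((0*P - 1) + 4) = -2*((0 - 1) + 4) = -2*(-1 + 4) = -2*3 = -6)
f(c(Z(2), 1), -54)*(-169) = -6*(-169) = 1014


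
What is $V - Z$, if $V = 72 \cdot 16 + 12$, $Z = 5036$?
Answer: $-3872$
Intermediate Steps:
$V = 1164$ ($V = 1152 + 12 = 1164$)
$V - Z = 1164 - 5036 = -3872$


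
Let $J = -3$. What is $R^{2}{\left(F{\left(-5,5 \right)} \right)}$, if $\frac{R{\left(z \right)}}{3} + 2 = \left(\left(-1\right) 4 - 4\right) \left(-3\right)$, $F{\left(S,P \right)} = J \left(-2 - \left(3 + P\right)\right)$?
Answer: $4356$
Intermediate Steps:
$F{\left(S,P \right)} = 15 + 3 P$ ($F{\left(S,P \right)} = - 3 \left(-2 - \left(3 + P\right)\right) = - 3 \left(-5 - P\right) = 15 + 3 P$)
$R{\left(z \right)} = 66$ ($R{\left(z \right)} = -6 + 3 \left(\left(-1\right) 4 - 4\right) \left(-3\right) = -6 + 3 \left(-4 - 4\right) \left(-3\right) = -6 + 3 \left(\left(-8\right) \left(-3\right)\right) = -6 + 3 \cdot 24 = -6 + 72 = 66$)
$R^{2}{\left(F{\left(-5,5 \right)} \right)} = 66^{2} = 4356$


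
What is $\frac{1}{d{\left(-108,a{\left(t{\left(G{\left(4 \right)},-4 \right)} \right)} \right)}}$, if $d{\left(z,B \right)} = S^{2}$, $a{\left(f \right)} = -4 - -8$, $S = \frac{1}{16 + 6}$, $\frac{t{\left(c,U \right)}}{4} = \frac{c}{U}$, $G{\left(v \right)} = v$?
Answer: $484$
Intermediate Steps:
$t{\left(c,U \right)} = \frac{4 c}{U}$ ($t{\left(c,U \right)} = 4 \frac{c}{U} = \frac{4 c}{U}$)
$S = \frac{1}{22} \approx 0.045455$
$a{\left(f \right)} = 4$ ($a{\left(f \right)} = -4 + 8 = 4$)
$d{\left(z,B \right)} = \frac{1}{484}$ ($d{\left(z,B \right)} = \left(\frac{1}{22}\right)^{2} = \frac{1}{484}$)
$\frac{1}{d{\left(-108,a{\left(t{\left(G{\left(4 \right)},-4 \right)} \right)} \right)}} = \frac{1}{\frac{1}{484}} = 484$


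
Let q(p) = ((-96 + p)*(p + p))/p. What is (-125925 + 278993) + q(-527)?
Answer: 151822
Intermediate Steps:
q(p) = -192 + 2*p (q(p) = ((-96 + p)*(2*p))/p = (2*p*(-96 + p))/p = -192 + 2*p)
(-125925 + 278993) + q(-527) = (-125925 + 278993) + (-192 + 2*(-527)) = 153068 + (-192 - 1054) = 153068 - 1246 = 151822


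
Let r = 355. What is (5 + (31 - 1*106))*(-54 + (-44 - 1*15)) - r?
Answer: 7555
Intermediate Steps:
(5 + (31 - 1*106))*(-54 + (-44 - 1*15)) - r = (5 + (31 - 1*106))*(-54 + (-44 - 1*15)) - 1*355 = (5 + (31 - 106))*(-54 + (-44 - 15)) - 355 = (5 - 75)*(-54 - 59) - 355 = -70*(-113) - 355 = 7910 - 355 = 7555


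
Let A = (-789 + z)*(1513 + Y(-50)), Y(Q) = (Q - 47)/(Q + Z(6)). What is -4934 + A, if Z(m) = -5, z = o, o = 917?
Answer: 10392566/55 ≈ 1.8896e+5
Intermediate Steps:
z = 917
Y(Q) = (-47 + Q)/(-5 + Q) (Y(Q) = (Q - 47)/(Q - 5) = (-47 + Q)/(-5 + Q))
A = 10663936/55 (A = (-789 + 917)*(1513 + (-47 - 50)/(-5 - 50)) = 128*(1513 - 97/(-55)) = 128*(1513 - 1/55*(-97)) = 128*(1513 + 97/55) = 128*(83312/55) = 10663936/55 ≈ 1.9389e+5)
-4934 + A = -4934 + 10663936/55 = 10392566/55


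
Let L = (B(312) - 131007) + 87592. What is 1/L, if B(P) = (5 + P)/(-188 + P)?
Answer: -124/5383143 ≈ -2.3035e-5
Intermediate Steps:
B(P) = (5 + P)/(-188 + P)
L = -5383143/124 (L = ((5 + 312)/(-188 + 312) - 131007) + 87592 = (317/124 - 131007) + 87592 = -16244551/124 + 87592 = -5383143/124 ≈ -43412.)
1/L = 1/(-5383143/124) = -124/5383143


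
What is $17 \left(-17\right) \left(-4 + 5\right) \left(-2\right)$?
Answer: $578$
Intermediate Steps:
$17 \left(-17\right) \left(-4 + 5\right) \left(-2\right) = - 289 \cdot 1 \left(-2\right) = \left(-289\right) \left(-2\right) = 578$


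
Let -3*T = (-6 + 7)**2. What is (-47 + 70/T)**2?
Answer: 66049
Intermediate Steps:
T = -1/3 (T = -(-6 + 7)**2/3 = -1/3*1**2 = -1/3*1 = -1/3 ≈ -0.33333)
(-47 + 70/T)**2 = (-47 + 70/(-1/3))**2 = (-47 + 70*(-3))**2 = (-47 - 210)**2 = (-257)**2 = 66049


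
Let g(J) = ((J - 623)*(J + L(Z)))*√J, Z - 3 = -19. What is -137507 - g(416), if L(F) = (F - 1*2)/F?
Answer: -137507 + 690759*√26/2 ≈ 1.6236e+6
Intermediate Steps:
Z = -16 (Z = 3 - 19 = -16)
L(F) = (-2 + F)/F (L(F) = (F - 2)/F = (-2 + F)/F)
g(J) = √J*(-623 + J)*(9/8 + J) (g(J) = ((J - 623)*(J + (-2 - 16)/(-16)))*√J = ((-623 + J)*(J - 1/16*(-18)))*√J = ((-623 + J)*(J + 9/8))*√J = ((-623 + J)*(9/8 + J))*√J = √J*(-623 + J)*(9/8 + J))
-137507 - g(416) = -137507 - √416*(-5607 - 4975*416 + 8*416²)/8 = -137507 - 4*√26*(-5607 - 2069600 + 8*173056)/8 = -137507 - 4*√26*(-5607 - 2069600 + 1384448)/8 = -137507 - 4*√26*(-690759)/8 = -137507 - (-690759)*√26/2 = -137507 + 690759*√26/2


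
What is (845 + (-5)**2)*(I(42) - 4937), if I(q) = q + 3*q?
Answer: -4149030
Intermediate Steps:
I(q) = 4*q
(845 + (-5)**2)*(I(42) - 4937) = (845 + (-5)**2)*(4*42 - 4937) = (845 + 25)*(168 - 4937) = 870*(-4769) = -4149030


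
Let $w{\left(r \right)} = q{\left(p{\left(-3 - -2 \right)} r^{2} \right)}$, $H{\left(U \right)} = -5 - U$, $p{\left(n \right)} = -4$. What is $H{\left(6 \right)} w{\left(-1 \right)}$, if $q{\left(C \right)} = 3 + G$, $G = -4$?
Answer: $11$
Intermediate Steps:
$q{\left(C \right)} = -1$ ($q{\left(C \right)} = 3 - 4 = -1$)
$w{\left(r \right)} = -1$
$H{\left(6 \right)} w{\left(-1 \right)} = \left(-5 - 6\right) \left(-1\right) = \left(-11\right) \left(-1\right) = 11$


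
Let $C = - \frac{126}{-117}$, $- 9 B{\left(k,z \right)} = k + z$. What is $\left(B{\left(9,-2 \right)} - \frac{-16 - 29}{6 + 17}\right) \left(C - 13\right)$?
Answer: $- \frac{37820}{2691} \approx -14.054$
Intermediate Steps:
$B{\left(k,z \right)} = - \frac{k}{9} - \frac{z}{9}$ ($B{\left(k,z \right)} = - \frac{k + z}{9} = - \frac{k}{9} - \frac{z}{9}$)
$C = \frac{14}{13}$ ($C = \left(-126\right) \left(- \frac{1}{117}\right) = \frac{14}{13} \approx 1.0769$)
$\left(B{\left(9,-2 \right)} - \frac{-16 - 29}{6 + 17}\right) \left(C - 13\right) = \left(\left(\left(- \frac{1}{9}\right) 9 - - \frac{2}{9}\right) - \frac{-16 - 29}{6 + 17}\right) \left(\frac{14}{13} - 13\right) = \left(\left(-1 + \frac{2}{9}\right) - - \frac{45}{23}\right) \left(- \frac{155}{13}\right) = \left(- \frac{7}{9} - \left(-45\right) \frac{1}{23}\right) \left(- \frac{155}{13}\right) = \left(- \frac{7}{9} - - \frac{45}{23}\right) \left(- \frac{155}{13}\right) = \left(- \frac{7}{9} + \frac{45}{23}\right) \left(- \frac{155}{13}\right) = \frac{244}{207} \left(- \frac{155}{13}\right) = - \frac{37820}{2691}$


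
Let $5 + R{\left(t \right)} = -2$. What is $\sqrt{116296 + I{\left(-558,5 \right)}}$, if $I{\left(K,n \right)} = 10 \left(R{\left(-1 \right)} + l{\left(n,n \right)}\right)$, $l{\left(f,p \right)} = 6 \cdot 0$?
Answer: $3 \sqrt{12914} \approx 340.92$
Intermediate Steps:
$l{\left(f,p \right)} = 0$
$R{\left(t \right)} = -7$ ($R{\left(t \right)} = -5 - 2 = -7$)
$I{\left(K,n \right)} = -70$ ($I{\left(K,n \right)} = 10 \left(-7 + 0\right) = 10 \left(-7\right) = -70$)
$\sqrt{116296 + I{\left(-558,5 \right)}} = \sqrt{116296 - 70} = \sqrt{116226} = 3 \sqrt{12914}$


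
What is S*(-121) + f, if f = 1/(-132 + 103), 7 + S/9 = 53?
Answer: -1452727/29 ≈ -50094.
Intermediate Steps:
S = 414 (S = -63 + 9*53 = -63 + 477 = 414)
f = -1/29 (f = 1/(-29) = -1/29 ≈ -0.034483)
S*(-121) + f = 414*(-121) - 1/29 = -50094 - 1/29 = -1452727/29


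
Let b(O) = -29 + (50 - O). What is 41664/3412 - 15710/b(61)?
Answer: 1381727/3412 ≈ 404.96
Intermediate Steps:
b(O) = 21 - O
41664/3412 - 15710/b(61) = 41664/3412 - 15710/(21 - 1*61) = 41664*(1/3412) - 15710/(21 - 61) = 10416/853 - 15710/(-40) = 10416/853 - 15710*(-1/40) = 10416/853 + 1571/4 = 1381727/3412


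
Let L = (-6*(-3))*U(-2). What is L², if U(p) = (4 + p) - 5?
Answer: 2916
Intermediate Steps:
U(p) = -1 + p
L = -54 (L = (-6*(-3))*(-1 - 2) = 18*(-3) = -54)
L² = (-54)² = 2916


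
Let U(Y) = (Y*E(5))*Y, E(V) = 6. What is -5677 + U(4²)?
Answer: -4141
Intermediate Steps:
U(Y) = 6*Y² (U(Y) = (Y*6)*Y = (6*Y)*Y = 6*Y²)
-5677 + U(4²) = -5677 + 6*(4²)² = -5677 + 6*16² = -5677 + 6*256 = -5677 + 1536 = -4141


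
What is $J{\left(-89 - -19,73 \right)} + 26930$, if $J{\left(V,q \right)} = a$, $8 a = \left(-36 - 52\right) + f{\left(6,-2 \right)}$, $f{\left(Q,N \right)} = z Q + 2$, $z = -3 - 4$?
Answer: $26914$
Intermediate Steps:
$z = -7$
$f{\left(Q,N \right)} = 2 - 7 Q$ ($f{\left(Q,N \right)} = - 7 Q + 2 = 2 - 7 Q$)
$a = -16$ ($a = \frac{\left(-36 - 52\right) + \left(2 - 42\right)}{8} = \frac{-88 + \left(2 - 42\right)}{8} = \frac{-88 - 40}{8} = \frac{1}{8} \left(-128\right) = -16$)
$J{\left(V,q \right)} = -16$
$J{\left(-89 - -19,73 \right)} + 26930 = -16 + 26930 = 26914$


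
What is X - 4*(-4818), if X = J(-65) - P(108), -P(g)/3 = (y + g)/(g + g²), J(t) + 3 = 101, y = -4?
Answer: 19001996/981 ≈ 19370.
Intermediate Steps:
J(t) = 98 (J(t) = -3 + 101 = 98)
P(g) = -3*(-4 + g)/(g + g²)
X = 96164/981 (X = 98 - 3*(4 - 1*108)/(108*(1 + 108)) = 98 - 3*(4 - 108)/(108*109) = 98 - 3*(-104)/(108*109) = 98 - 1*(-26/981) = 98 + 26/981 = 96164/981 ≈ 98.026)
X - 4*(-4818) = 96164/981 - 4*(-4818) = 96164/981 - 1*(-19272) = 96164/981 + 19272 = 19001996/981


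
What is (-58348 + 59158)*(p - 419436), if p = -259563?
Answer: -549989190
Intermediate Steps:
(-58348 + 59158)*(p - 419436) = (-58348 + 59158)*(-259563 - 419436) = 810*(-678999) = -549989190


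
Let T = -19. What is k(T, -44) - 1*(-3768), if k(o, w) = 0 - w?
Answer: 3812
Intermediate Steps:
k(o, w) = -w
k(T, -44) - 1*(-3768) = -1*(-44) - 1*(-3768) = 44 + 3768 = 3812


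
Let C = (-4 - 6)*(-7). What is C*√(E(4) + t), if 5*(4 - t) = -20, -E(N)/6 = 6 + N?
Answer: 140*I*√13 ≈ 504.78*I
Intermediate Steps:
E(N) = -36 - 6*N (E(N) = -6*(6 + N) = -36 - 6*N)
t = 8 (t = 4 - ⅕*(-20) = 4 + 4 = 8)
C = 70 (C = -10*(-7) = 70)
C*√(E(4) + t) = 70*√((-36 - 6*4) + 8) = 70*√((-36 - 24) + 8) = 70*√(-60 + 8) = 70*√(-52) = 70*(2*I*√13) = 140*I*√13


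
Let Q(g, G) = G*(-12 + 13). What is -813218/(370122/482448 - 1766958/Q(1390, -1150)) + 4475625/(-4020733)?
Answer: -6586646676727698175/12424807836608347 ≈ -530.12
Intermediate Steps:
Q(g, G) = G (Q(g, G) = G*1 = G)
-813218/(370122/482448 - 1766958/Q(1390, -1150)) + 4475625/(-4020733) = -813218/(370122/482448 - 1766958/(-1150)) + 4475625/(-4020733) = -813218/(370122*(1/482448) - 1766958*(-1/1150)) + 4475625*(-1/4020733) = -813218/(61687/80408 + 883479/575) - 4475625/4020733 = -813218/3090184759/2010200 - 4475625/4020733 = -813218*2010200/3090184759 - 4475625/4020733 = -1634730823600/3090184759 - 4475625/4020733 = -6586646676727698175/12424807836608347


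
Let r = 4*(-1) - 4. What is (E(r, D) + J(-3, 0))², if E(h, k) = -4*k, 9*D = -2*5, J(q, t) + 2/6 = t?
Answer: 1369/81 ≈ 16.901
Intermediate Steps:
J(q, t) = -⅓ + t
r = -8 (r = -4 - 4 = -8)
D = -10/9 (D = (-2*5)/9 = (⅑)*(-10) = -10/9 ≈ -1.1111)
(E(r, D) + J(-3, 0))² = (-4*(-10/9) + (-⅓ + 0))² = (40/9 - ⅓)² = (37/9)² = 1369/81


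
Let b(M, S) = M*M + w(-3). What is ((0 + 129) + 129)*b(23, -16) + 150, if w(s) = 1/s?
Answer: 136546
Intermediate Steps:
w(s) = 1/s
b(M, S) = -⅓ + M² (b(M, S) = M*M + 1/(-3) = M² - ⅓ = -⅓ + M²)
((0 + 129) + 129)*b(23, -16) + 150 = ((0 + 129) + 129)*(-⅓ + 23²) + 150 = (129 + 129)*(-⅓ + 529) + 150 = 258*(1586/3) + 150 = 136396 + 150 = 136546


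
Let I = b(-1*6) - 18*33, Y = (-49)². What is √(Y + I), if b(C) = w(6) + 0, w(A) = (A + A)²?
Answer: √1951 ≈ 44.170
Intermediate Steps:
w(A) = 4*A² (w(A) = (2*A)² = 4*A²)
Y = 2401
b(C) = 144 (b(C) = 4*6² + 0 = 4*36 + 0 = 144 + 0 = 144)
I = -450 (I = 144 - 18*33 = 144 - 594 = -450)
√(Y + I) = √(2401 - 450) = √1951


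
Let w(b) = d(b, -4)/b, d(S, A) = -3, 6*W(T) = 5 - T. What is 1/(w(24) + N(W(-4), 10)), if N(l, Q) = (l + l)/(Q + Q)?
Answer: 40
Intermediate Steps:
W(T) = ⅚ - T/6 (W(T) = (5 - T)/6 = ⅚ - T/6)
N(l, Q) = l/Q (N(l, Q) = (2*l)/((2*Q)) = (2*l)*(1/(2*Q)) = l/Q)
w(b) = -3/b
1/(w(24) + N(W(-4), 10)) = 1/(-3/24 + (⅚ - ⅙*(-4))/10) = 1/(-3*1/24 + (⅚ + ⅔)*(⅒)) = 1/(-⅛ + (3/2)*(⅒)) = 1/(-⅛ + 3/20) = 1/(1/40) = 40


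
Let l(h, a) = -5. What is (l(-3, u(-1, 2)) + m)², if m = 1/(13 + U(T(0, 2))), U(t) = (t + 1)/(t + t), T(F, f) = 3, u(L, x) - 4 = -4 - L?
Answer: 40804/1681 ≈ 24.274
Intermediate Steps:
u(L, x) = -L (u(L, x) = 4 + (-4 - L) = -L)
U(t) = (1 + t)/(2*t) (U(t) = (1 + t)/((2*t)) = (1 + t)*(1/(2*t)) = (1 + t)/(2*t))
m = 3/41 (m = 1/(13 + (½)*(1 + 3)/3) = 1/(13 + (½)*(⅓)*4) = 1/(13 + ⅔) = 1/(41/3) = 3/41 ≈ 0.073171)
(l(-3, u(-1, 2)) + m)² = (-5 + 3/41)² = (-202/41)² = 40804/1681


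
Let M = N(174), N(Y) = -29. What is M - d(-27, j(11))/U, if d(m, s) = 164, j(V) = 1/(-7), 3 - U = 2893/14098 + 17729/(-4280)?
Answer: -11017240049/209289861 ≈ -52.641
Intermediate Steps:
U = 209289861/30169720 (U = 3 - (2893/14098 + 17729/(-4280)) = 3 - (2893*(1/14098) + 17729*(-1/4280)) = 3 - (2893/14098 - 17729/4280) = 3 - 1*(-118780701/30169720) = 3 + 118780701/30169720 = 209289861/30169720 ≈ 6.9371)
j(V) = -⅐
M = -29
M - d(-27, j(11))/U = -29 - 164/209289861/30169720 = -29 - 164*30169720/209289861 = -29 - 1*4947834080/209289861 = -29 - 4947834080/209289861 = -11017240049/209289861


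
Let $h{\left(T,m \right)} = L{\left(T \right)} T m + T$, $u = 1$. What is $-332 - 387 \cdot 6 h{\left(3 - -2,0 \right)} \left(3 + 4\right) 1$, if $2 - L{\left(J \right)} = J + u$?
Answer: $-81602$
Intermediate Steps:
$L{\left(J \right)} = 1 - J$ ($L{\left(J \right)} = 2 - \left(J + 1\right) = 2 - \left(1 + J\right) = 1 - J$)
$h{\left(T,m \right)} = T + T m \left(1 - T\right)$ ($h{\left(T,m \right)} = \left(1 - T\right) T m + T = T \left(1 - T\right) m + T = T m \left(1 - T\right) + T = T + T m \left(1 - T\right)$)
$-332 - 387 \cdot 6 h{\left(3 - -2,0 \right)} \left(3 + 4\right) 1 = -332 - 387 \cdot 6 \left(3 - -2\right) \left(1 + 0 - \left(3 - -2\right) 0\right) \left(3 + 4\right) 1 = -332 - 387 \cdot 6 \left(3 + 2\right) \left(1 + 0 - \left(3 + 2\right) 0\right) 7 \cdot 1 = -332 - 387 \cdot 6 \cdot 5 \left(1 + 0 - 5 \cdot 0\right) 7 = -332 - 387 \cdot 6 \cdot 5 \left(1 + 0 + 0\right) 7 = -332 - 387 \cdot 6 \cdot 5 \cdot 1 \cdot 7 = -332 - 387 \cdot 6 \cdot 5 \cdot 7 = -332 - 387 \cdot 30 \cdot 7 = -332 - 81270 = -81602$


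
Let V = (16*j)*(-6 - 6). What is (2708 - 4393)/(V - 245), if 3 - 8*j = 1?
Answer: 1685/293 ≈ 5.7509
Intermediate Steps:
j = ¼ (j = 3/8 - ⅛*1 = 3/8 - ⅛ = ¼ ≈ 0.25000)
V = -48 (V = (16*(¼))*(-6 - 6) = 4*(-12) = -48)
(2708 - 4393)/(V - 245) = (2708 - 4393)/(-48 - 245) = -1685/(-293) = -1685*(-1/293) = 1685/293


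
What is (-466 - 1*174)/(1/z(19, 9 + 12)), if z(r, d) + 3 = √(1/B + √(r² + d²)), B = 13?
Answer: 1920 - 640*√(13 + 169*√802)/13 ≈ -1490.5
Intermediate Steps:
z(r, d) = -3 + √(1/13 + √(d² + r²)) (z(r, d) = -3 + √(1/13 + √(r² + d²)) = -3 + √(1/13 + √(d² + r²)))
(-466 - 1*174)/(1/z(19, 9 + 12)) = (-466 - 1*174)/(1/(-3 + √(13 + 169*√((9 + 12)² + 19²))/13)) = (-466 - 174)/(1/(-3 + √(13 + 169*√(21² + 361))/13)) = -(-1920 + 640*√(13 + 169*√(441 + 361))/13) = -(-1920 + 640*√(13 + 169*√802)/13) = -640*(-3 + √(13 + 169*√802)/13) = 1920 - 640*√(13 + 169*√802)/13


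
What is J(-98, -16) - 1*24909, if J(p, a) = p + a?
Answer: -25023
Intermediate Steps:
J(p, a) = a + p
J(-98, -16) - 1*24909 = (-16 - 98) - 1*24909 = -114 - 24909 = -25023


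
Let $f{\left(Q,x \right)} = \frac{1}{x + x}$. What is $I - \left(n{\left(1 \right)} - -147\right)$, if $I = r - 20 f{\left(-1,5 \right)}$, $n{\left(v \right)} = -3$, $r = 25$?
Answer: $-121$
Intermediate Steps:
$f{\left(Q,x \right)} = \frac{1}{2 x}$
$I = 23$ ($I = 25 - 20 \frac{1}{2 \cdot 5} = 25 - 20 \cdot \frac{1}{2} \cdot \frac{1}{5} = 25 - 2 = 23$)
$I - \left(n{\left(1 \right)} - -147\right) = 23 - \left(-3 - -147\right) = 23 - \left(-3 + 147\right) = 23 - 144 = -121$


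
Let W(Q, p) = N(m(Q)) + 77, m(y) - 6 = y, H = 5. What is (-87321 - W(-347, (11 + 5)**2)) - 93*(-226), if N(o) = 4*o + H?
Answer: -65021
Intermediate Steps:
m(y) = 6 + y
N(o) = 5 + 4*o (N(o) = 4*o + 5 = 5 + 4*o)
W(Q, p) = 106 + 4*Q (W(Q, p) = (5 + 4*(6 + Q)) + 77 = (5 + (24 + 4*Q)) + 77 = (29 + 4*Q) + 77 = 106 + 4*Q)
(-87321 - W(-347, (11 + 5)**2)) - 93*(-226) = (-87321 - (106 + 4*(-347))) - 93*(-226) = (-87321 - (106 - 1388)) + 21018 = (-87321 - 1*(-1282)) + 21018 = (-87321 + 1282) + 21018 = -86039 + 21018 = -65021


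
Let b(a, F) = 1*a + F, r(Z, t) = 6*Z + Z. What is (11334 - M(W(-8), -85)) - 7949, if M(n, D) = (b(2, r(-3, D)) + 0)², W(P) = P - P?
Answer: 3024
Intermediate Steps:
r(Z, t) = 7*Z
W(P) = 0
b(a, F) = F + a (b(a, F) = a + F = F + a)
M(n, D) = 361 (M(n, D) = ((7*(-3) + 2) + 0)² = ((-21 + 2) + 0)² = (-19 + 0)² = (-19)² = 361)
(11334 - M(W(-8), -85)) - 7949 = (11334 - 1*361) - 7949 = (11334 - 361) - 7949 = 10973 - 7949 = 3024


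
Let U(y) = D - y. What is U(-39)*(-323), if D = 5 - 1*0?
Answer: -14212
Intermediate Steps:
D = 5 (D = 5 + 0 = 5)
U(y) = 5 - y
U(-39)*(-323) = (5 - 1*(-39))*(-323) = (5 + 39)*(-323) = 44*(-323) = -14212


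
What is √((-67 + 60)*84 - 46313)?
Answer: I*√46901 ≈ 216.57*I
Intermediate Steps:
√((-67 + 60)*84 - 46313) = √(-7*84 - 46313) = √(-588 - 46313) = √(-46901) = I*√46901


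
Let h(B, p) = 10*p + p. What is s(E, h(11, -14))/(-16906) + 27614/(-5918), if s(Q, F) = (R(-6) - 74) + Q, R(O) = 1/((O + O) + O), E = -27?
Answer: -39216805/8415396 ≈ -4.6601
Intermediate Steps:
h(B, p) = 11*p
R(O) = 1/(3*O) (R(O) = 1/(2*O + O) = 1/(3*O))
s(Q, F) = -1333/18 + Q (s(Q, F) = ((1/3)/(-6) - 74) + Q = ((1/3)*(-1/6) - 74) + Q = (-1/18 - 74) + Q = -1333/18 + Q)
s(E, h(11, -14))/(-16906) + 27614/(-5918) = (-1333/18 - 27)/(-16906) + 27614/(-5918) = -1819/18*(-1/16906) + 27614*(-1/5918) = 17/2844 - 13807/2959 = -39216805/8415396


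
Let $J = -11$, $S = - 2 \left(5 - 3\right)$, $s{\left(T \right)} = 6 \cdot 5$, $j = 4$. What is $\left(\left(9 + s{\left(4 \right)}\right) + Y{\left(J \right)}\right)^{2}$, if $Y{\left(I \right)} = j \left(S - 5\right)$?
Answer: $9$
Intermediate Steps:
$s{\left(T \right)} = 30$
$S = -4$ ($S = \left(-2\right) 2 = -4$)
$Y{\left(I \right)} = -36$ ($Y{\left(I \right)} = 4 \left(-4 - 5\right) = 4 \left(-9\right) = -36$)
$\left(\left(9 + s{\left(4 \right)}\right) + Y{\left(J \right)}\right)^{2} = \left(\left(9 + 30\right) - 36\right)^{2} = \left(39 - 36\right)^{2} = 3^{2} = 9$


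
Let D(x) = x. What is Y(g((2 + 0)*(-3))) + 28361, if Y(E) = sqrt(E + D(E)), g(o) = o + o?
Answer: 28361 + 2*I*sqrt(6) ≈ 28361.0 + 4.899*I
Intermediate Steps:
g(o) = 2*o
Y(E) = sqrt(2)*sqrt(E) (Y(E) = sqrt(E + E) = sqrt(2*E) = sqrt(2)*sqrt(E))
Y(g((2 + 0)*(-3))) + 28361 = sqrt(2)*sqrt(2*((2 + 0)*(-3))) + 28361 = sqrt(2)*sqrt(2*(2*(-3))) + 28361 = sqrt(2)*sqrt(2*(-6)) + 28361 = sqrt(2)*sqrt(-12) + 28361 = sqrt(2)*(2*I*sqrt(3)) + 28361 = 2*I*sqrt(6) + 28361 = 28361 + 2*I*sqrt(6)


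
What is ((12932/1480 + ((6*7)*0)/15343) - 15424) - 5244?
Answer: -7643927/370 ≈ -20659.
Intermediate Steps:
((12932/1480 + ((6*7)*0)/15343) - 15424) - 5244 = ((12932*(1/1480) + (42*0)*(1/15343)) - 15424) - 5244 = ((3233/370 + 0*(1/15343)) - 15424) - 5244 = ((3233/370 + 0) - 15424) - 5244 = (3233/370 - 15424) - 5244 = -5703647/370 - 5244 = -7643927/370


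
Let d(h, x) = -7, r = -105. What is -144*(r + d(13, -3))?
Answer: 16128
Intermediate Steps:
-144*(r + d(13, -3)) = -144*(-105 - 7) = -144*(-112) = 16128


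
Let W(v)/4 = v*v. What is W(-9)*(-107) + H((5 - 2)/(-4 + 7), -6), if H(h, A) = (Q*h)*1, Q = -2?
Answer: -34670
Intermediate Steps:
W(v) = 4*v² (W(v) = 4*(v*v) = 4*v²)
H(h, A) = -2*h (H(h, A) = -2*h*1 = -2*h)
W(-9)*(-107) + H((5 - 2)/(-4 + 7), -6) = (4*(-9)²)*(-107) - 2*(5 - 2)/(-4 + 7) = (4*81)*(-107) - 6/3 = 324*(-107) - 6/3 = -34668 - 2*1 = -34668 - 2 = -34670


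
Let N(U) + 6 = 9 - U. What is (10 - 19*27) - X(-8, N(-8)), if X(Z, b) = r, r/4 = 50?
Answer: -703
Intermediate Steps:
N(U) = 3 - U (N(U) = -6 + (9 - U) = 3 - U)
r = 200 (r = 4*50 = 200)
X(Z, b) = 200
(10 - 19*27) - X(-8, N(-8)) = (10 - 19*27) - 1*200 = (10 - 513) - 200 = -503 - 200 = -703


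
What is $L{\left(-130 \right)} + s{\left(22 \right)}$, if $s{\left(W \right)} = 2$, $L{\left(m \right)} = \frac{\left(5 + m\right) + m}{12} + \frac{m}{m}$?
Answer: $- \frac{73}{4} \approx -18.25$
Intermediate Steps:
$L{\left(m \right)} = \frac{17}{12} + \frac{m}{6}$ ($L{\left(m \right)} = \left(5 + 2 m\right) \frac{1}{12} + 1 = \left(\frac{5}{12} + \frac{m}{6}\right) + 1 = \frac{17}{12} + \frac{m}{6}$)
$L{\left(-130 \right)} + s{\left(22 \right)} = \left(\frac{17}{12} + \frac{1}{6} \left(-130\right)\right) + 2 = \left(\frac{17}{12} - \frac{65}{3}\right) + 2 = - \frac{81}{4} + 2 = - \frac{73}{4}$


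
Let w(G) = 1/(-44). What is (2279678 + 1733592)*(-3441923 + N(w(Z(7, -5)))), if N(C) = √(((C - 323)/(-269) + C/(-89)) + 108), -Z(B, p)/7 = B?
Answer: -13813366318210 + 2006635*√30294018187158/263351 ≈ -1.3813e+13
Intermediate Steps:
Z(B, p) = -7*B
w(G) = -1/44
N(C) = √(29375/269 - 358*C/23941) (N(C) = √(((-323 + C)*(-1/269) + C*(-1/89)) + 108) = √(((323/269 - C/269) - C/89) + 108) = √((323/269 - 358*C/23941) + 108) = √(29375/269 - 358*C/23941))
(2279678 + 1733592)*(-3441923 + N(w(Z(7, -5)))) = (2279678 + 1733592)*(-3441923 + √(62590751875 - 8570878*(-1/44))/23941) = 4013270*(-3441923 + √(62590751875 + 4285439/22)/23941) = 4013270*(-3441923 + √(1377000826689/22)/23941) = 4013270*(-3441923 + (√30294018187158/22)/23941) = 4013270*(-3441923 + √30294018187158/526702) = -13813366318210 + 2006635*√30294018187158/263351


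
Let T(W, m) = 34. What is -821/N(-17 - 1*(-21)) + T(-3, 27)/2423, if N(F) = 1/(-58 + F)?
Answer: 107421316/2423 ≈ 44334.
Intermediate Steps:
-821/N(-17 - 1*(-21)) + T(-3, 27)/2423 = -(-61575 + 17241) + 34/2423 = -821/(1/(-58 + (-17 + 21))) + 34*(1/2423) = -821/(1/(-58 + 4)) + 34/2423 = -821/(1/(-54)) + 34/2423 = -821/(-1/54) + 34/2423 = -821*(-54) + 34/2423 = 44334 + 34/2423 = 107421316/2423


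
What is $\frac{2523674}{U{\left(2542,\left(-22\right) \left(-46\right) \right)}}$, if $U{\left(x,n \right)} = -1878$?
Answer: $- \frac{1261837}{939} \approx -1343.8$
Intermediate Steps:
$\frac{2523674}{U{\left(2542,\left(-22\right) \left(-46\right) \right)}} = \frac{2523674}{-1878} = 2523674 \left(- \frac{1}{1878}\right) = - \frac{1261837}{939}$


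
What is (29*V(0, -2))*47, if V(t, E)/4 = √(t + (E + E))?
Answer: 10904*I ≈ 10904.0*I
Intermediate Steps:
V(t, E) = 4*√(t + 2*E) (V(t, E) = 4*√(t + (E + E)) = 4*√(t + 2*E))
(29*V(0, -2))*47 = (29*(4*√(0 + 2*(-2))))*47 = (29*(4*√(0 - 4)))*47 = (29*(4*√(-4)))*47 = (29*(4*(2*I)))*47 = (29*(8*I))*47 = (232*I)*47 = 10904*I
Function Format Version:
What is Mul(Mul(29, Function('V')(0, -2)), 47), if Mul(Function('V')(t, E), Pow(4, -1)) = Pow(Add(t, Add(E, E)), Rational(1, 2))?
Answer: Mul(10904, I) ≈ Mul(10904., I)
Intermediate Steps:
Function('V')(t, E) = Mul(4, Pow(Add(t, Mul(2, E)), Rational(1, 2))) (Function('V')(t, E) = Mul(4, Pow(Add(t, Add(E, E)), Rational(1, 2))) = Mul(4, Pow(Add(t, Mul(2, E)), Rational(1, 2))))
Mul(Mul(29, Function('V')(0, -2)), 47) = Mul(Mul(29, Mul(4, Pow(Add(0, Mul(2, -2)), Rational(1, 2)))), 47) = Mul(Mul(29, Mul(4, Pow(Add(0, -4), Rational(1, 2)))), 47) = Mul(Mul(29, Mul(4, Pow(-4, Rational(1, 2)))), 47) = Mul(Mul(29, Mul(4, Mul(2, I))), 47) = Mul(Mul(29, Mul(8, I)), 47) = Mul(Mul(232, I), 47) = Mul(10904, I)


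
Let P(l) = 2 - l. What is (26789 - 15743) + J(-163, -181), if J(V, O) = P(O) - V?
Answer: 11392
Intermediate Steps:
J(V, O) = 2 - O - V (J(V, O) = (2 - O) - V = 2 - O - V)
(26789 - 15743) + J(-163, -181) = (26789 - 15743) + (2 - 1*(-181) - 1*(-163)) = 11046 + (2 + 181 + 163) = 11046 + 346 = 11392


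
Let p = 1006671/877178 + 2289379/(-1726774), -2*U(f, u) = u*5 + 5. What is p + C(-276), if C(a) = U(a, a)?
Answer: 520539106505071/757344081886 ≈ 687.32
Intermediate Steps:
U(f, u) = -5/2 - 5*u/2 (U(f, u) = -(u*5 + 5)/2 = -(5*u + 5)/2 = -(5 + 5*u)/2 = -5/2 - 5*u/2)
C(a) = -5/2 - 5*a/2
p = -67474895777/378672040943 (p = 1006671*(1/877178) + 2289379*(-1/1726774) = 1006671/877178 - 2289379/1726774 = -67474895777/378672040943 ≈ -0.17819)
p + C(-276) = -67474895777/378672040943 + (-5/2 - 5/2*(-276)) = -67474895777/378672040943 + (-5/2 + 690) = -67474895777/378672040943 + 1375/2 = 520539106505071/757344081886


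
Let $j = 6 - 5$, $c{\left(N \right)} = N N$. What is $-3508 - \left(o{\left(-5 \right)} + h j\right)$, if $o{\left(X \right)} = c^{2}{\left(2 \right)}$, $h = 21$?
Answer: $-3545$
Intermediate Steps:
$c{\left(N \right)} = N^{2}$
$o{\left(X \right)} = 16$ ($o{\left(X \right)} = \left(2^{2}\right)^{2} = 4^{2} = 16$)
$j = 1$ ($j = 6 - 5 = 1$)
$-3508 - \left(o{\left(-5 \right)} + h j\right) = -3508 - \left(16 + 21 \cdot 1\right) = -3508 - \left(16 + 21\right) = -3508 - 37 = -3545$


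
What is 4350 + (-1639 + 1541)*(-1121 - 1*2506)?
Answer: 359796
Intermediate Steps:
4350 + (-1639 + 1541)*(-1121 - 1*2506) = 4350 - 98*(-1121 - 2506) = 4350 - 98*(-3627) = 4350 + 355446 = 359796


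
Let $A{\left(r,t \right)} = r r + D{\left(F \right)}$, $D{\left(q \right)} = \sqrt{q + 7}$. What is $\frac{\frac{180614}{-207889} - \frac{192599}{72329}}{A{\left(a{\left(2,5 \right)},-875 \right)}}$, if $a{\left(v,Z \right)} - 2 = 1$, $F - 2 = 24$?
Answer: $- \frac{159308530551}{240582455696} + \frac{17700947839 \sqrt{33}}{240582455696} \approx -0.23952$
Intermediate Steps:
$F = 26$ ($F = 2 + 24 = 26$)
$D{\left(q \right)} = \sqrt{7 + q}$
$a{\left(v,Z \right)} = 3$ ($a{\left(v,Z \right)} = 2 + 1 = 3$)
$A{\left(r,t \right)} = \sqrt{33} + r^{2}$ ($A{\left(r,t \right)} = r r + \sqrt{7 + 26} = r^{2} + \sqrt{33} = \sqrt{33} + r^{2}$)
$\frac{\frac{180614}{-207889} - \frac{192599}{72329}}{A{\left(a{\left(2,5 \right)},-875 \right)}} = \frac{\frac{180614}{-207889} - \frac{192599}{72329}}{\sqrt{33} + 3^{2}} = \frac{180614 \left(- \frac{1}{207889}\right) - \frac{192599}{72329}}{\sqrt{33} + 9} = \frac{- \frac{180614}{207889} - \frac{192599}{72329}}{9 + \sqrt{33}} = - \frac{53102843517}{15036403481 \left(9 + \sqrt{33}\right)}$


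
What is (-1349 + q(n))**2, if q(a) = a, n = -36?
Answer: 1918225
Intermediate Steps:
(-1349 + q(n))**2 = (-1349 - 36)**2 = (-1385)**2 = 1918225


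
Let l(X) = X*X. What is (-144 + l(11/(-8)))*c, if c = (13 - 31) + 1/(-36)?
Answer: 5902655/2304 ≈ 2561.9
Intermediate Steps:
l(X) = X²
c = -649/36 (c = -18 + 1*(-1/36) = -18 - 1/36 = -649/36 ≈ -18.028)
(-144 + l(11/(-8)))*c = (-144 + (11/(-8))²)*(-649/36) = (-144 + (11*(-⅛))²)*(-649/36) = (-144 + (-11/8)²)*(-649/36) = (-144 + 121/64)*(-649/36) = -9095/64*(-649/36) = 5902655/2304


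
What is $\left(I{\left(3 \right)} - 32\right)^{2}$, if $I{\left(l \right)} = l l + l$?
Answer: $400$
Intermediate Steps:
$I{\left(l \right)} = l + l^{2}$ ($I{\left(l \right)} = l^{2} + l = l + l^{2}$)
$\left(I{\left(3 \right)} - 32\right)^{2} = \left(3 \left(1 + 3\right) - 32\right)^{2} = \left(3 \cdot 4 - 32\right)^{2} = \left(12 - 32\right)^{2} = \left(-20\right)^{2} = 400$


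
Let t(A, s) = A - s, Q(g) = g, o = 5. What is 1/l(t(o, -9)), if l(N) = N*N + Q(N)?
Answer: 1/210 ≈ 0.0047619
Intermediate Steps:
l(N) = N + N² (l(N) = N*N + N = N² + N = N + N²)
1/l(t(o, -9)) = 1/((5 - 1*(-9))*(1 + (5 - 1*(-9)))) = 1/((5 + 9)*(1 + (5 + 9))) = 1/(14*(1 + 14)) = 1/(14*15) = 1/210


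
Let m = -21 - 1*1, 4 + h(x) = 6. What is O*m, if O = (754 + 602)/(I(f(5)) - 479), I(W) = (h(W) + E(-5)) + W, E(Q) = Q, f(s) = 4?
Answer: 14916/239 ≈ 62.410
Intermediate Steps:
h(x) = 2 (h(x) = -4 + 6 = 2)
I(W) = -3 + W (I(W) = (2 - 5) + W = -3 + W)
m = -22 (m = -21 - 1 = -22)
O = -678/239 (O = (754 + 602)/((-3 + 4) - 479) = 1356/(1 - 479) = 1356/(-478) = 1356*(-1/478) = -678/239 ≈ -2.8368)
O*m = -678/239*(-22) = 14916/239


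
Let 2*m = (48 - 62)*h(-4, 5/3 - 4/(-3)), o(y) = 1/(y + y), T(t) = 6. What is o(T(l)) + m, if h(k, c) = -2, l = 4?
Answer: 169/12 ≈ 14.083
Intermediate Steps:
o(y) = 1/(2*y)
m = 14 (m = ((48 - 62)*(-2))/2 = (-14*(-2))/2 = (½)*28 = 14)
o(T(l)) + m = (½)/6 + 14 = (½)*(⅙) + 14 = 1/12 + 14 = 169/12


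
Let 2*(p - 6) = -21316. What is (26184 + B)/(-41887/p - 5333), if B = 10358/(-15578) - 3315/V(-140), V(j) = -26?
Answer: -2182968626614/442144368681 ≈ -4.9372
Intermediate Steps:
p = -10652 (p = 6 + (1/2)*(-21316) = 6 - 10658 = -10652)
B = 1975837/15578 (B = 10358/(-15578) - 3315/(-26) = 10358*(-1/15578) - 3315*(-1/26) = -5179/7789 + 255/2 = 1975837/15578 ≈ 126.84)
(26184 + B)/(-41887/p - 5333) = (26184 + 1975837/15578)/(-41887/(-10652) - 5333) = 409870189/(15578*(-41887*(-1/10652) - 5333)) = 409870189/(15578*(41887/10652 - 5333)) = 409870189/(15578*(-56765229/10652)) = (409870189/15578)*(-10652/56765229) = -2182968626614/442144368681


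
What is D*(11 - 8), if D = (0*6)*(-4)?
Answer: 0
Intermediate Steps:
D = 0 (D = 0*(-4) = 0)
D*(11 - 8) = 0*(11 - 8) = 0*3 = 0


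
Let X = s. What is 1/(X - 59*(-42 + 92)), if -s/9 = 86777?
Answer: -1/783943 ≈ -1.2756e-6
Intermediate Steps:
s = -780993 (s = -9*86777 = -780993)
X = -780993
1/(X - 59*(-42 + 92)) = 1/(-780993 - 59*(-42 + 92)) = 1/(-780993 - 59*50) = 1/(-780993 - 2950) = 1/(-783943) = -1/783943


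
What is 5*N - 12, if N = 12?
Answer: 48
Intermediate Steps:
5*N - 12 = 5*12 - 12 = 60 - 12 = 48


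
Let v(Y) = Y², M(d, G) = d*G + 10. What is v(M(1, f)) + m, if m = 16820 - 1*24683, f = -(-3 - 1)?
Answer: -7667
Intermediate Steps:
f = 4 (f = -1*(-4) = 4)
M(d, G) = 10 + G*d (M(d, G) = G*d + 10 = 10 + G*d)
m = -7863 (m = 16820 - 24683 = -7863)
v(M(1, f)) + m = (10 + 4*1)² - 7863 = (10 + 4)² - 7863 = 14² - 7863 = 196 - 7863 = -7667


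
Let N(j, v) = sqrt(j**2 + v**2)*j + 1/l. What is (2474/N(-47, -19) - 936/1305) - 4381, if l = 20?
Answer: -1442783553887251/329273539855 - 46511200*sqrt(2570)/2270851999 ≈ -4382.8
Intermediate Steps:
N(j, v) = 1/20 + j*sqrt(j**2 + v**2) (N(j, v) = sqrt(j**2 + v**2)*j + 1/20 = j*sqrt(j**2 + v**2) + 1/20 = 1/20 + j*sqrt(j**2 + v**2))
(2474/N(-47, -19) - 936/1305) - 4381 = (2474/(1/20 - 47*sqrt((-47)**2 + (-19)**2)) - 936/1305) - 4381 = (2474/(1/20 - 47*sqrt(2209 + 361)) - 936*1/1305) - 4381 = (2474/(1/20 - 47*sqrt(2570)) - 104/145) - 4381 = (-104/145 + 2474/(1/20 - 47*sqrt(2570))) - 4381 = -635349/145 + 2474/(1/20 - 47*sqrt(2570))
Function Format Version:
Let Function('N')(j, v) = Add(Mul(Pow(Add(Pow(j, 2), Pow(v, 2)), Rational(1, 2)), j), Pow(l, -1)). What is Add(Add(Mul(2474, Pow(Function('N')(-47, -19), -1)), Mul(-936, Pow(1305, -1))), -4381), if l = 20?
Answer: Add(Rational(-1442783553887251, 329273539855), Mul(Rational(-46511200, 2270851999), Pow(2570, Rational(1, 2)))) ≈ -4382.8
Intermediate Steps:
Function('N')(j, v) = Add(Rational(1, 20), Mul(j, Pow(Add(Pow(j, 2), Pow(v, 2)), Rational(1, 2)))) (Function('N')(j, v) = Add(Mul(Pow(Add(Pow(j, 2), Pow(v, 2)), Rational(1, 2)), j), Pow(20, -1)) = Add(Mul(j, Pow(Add(Pow(j, 2), Pow(v, 2)), Rational(1, 2))), Rational(1, 20)) = Add(Rational(1, 20), Mul(j, Pow(Add(Pow(j, 2), Pow(v, 2)), Rational(1, 2)))))
Add(Add(Mul(2474, Pow(Function('N')(-47, -19), -1)), Mul(-936, Pow(1305, -1))), -4381) = Add(Add(Mul(2474, Pow(Add(Rational(1, 20), Mul(-47, Pow(Add(Pow(-47, 2), Pow(-19, 2)), Rational(1, 2)))), -1)), Mul(-936, Pow(1305, -1))), -4381) = Add(Add(Mul(2474, Pow(Add(Rational(1, 20), Mul(-47, Pow(Add(2209, 361), Rational(1, 2)))), -1)), Mul(-936, Rational(1, 1305))), -4381) = Add(Add(Mul(2474, Pow(Add(Rational(1, 20), Mul(-47, Pow(2570, Rational(1, 2)))), -1)), Rational(-104, 145)), -4381) = Add(Add(Rational(-104, 145), Mul(2474, Pow(Add(Rational(1, 20), Mul(-47, Pow(2570, Rational(1, 2)))), -1))), -4381) = Add(Rational(-635349, 145), Mul(2474, Pow(Add(Rational(1, 20), Mul(-47, Pow(2570, Rational(1, 2)))), -1)))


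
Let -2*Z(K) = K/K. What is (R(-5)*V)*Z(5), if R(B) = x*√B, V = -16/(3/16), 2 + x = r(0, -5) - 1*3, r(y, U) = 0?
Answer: -640*I*√5/3 ≈ -477.03*I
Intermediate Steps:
x = -5 (x = -2 + (0 - 1*3) = -2 + (0 - 3) = -2 - 3 = -5)
Z(K) = -½ (Z(K) = -K/(2*K) = -½*1 = -½)
V = -256/3 (V = -16/(3*(1/16)) = -16/3/16 = -16*16/3 = -256/3 ≈ -85.333)
R(B) = -5*√B
(R(-5)*V)*Z(5) = (-5*I*√5*(-256/3))*(-½) = (1280*I*√5/3)*(-½) = -640*I*√5/3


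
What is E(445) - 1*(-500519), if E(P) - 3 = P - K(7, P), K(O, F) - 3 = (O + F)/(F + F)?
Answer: 222928754/445 ≈ 5.0096e+5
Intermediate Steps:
K(O, F) = 3 + (F + O)/(2*F) (K(O, F) = 3 + (O + F)/(F + F) = 3 + (F + O)/((2*F)) = 3 + (F + O)*(1/(2*F)) = 3 + (F + O)/(2*F))
E(P) = 3 + P - (7 + 7*P)/(2*P) (E(P) = 3 + (P - (7 + 7*P)/(2*P)) = 3 + P - (7 + 7*P)/(2*P))
E(445) - 1*(-500519) = (-½ + 445 - 7/2/445) - 1*(-500519) = (-½ + 445 - 7/2*1/445) + 500519 = (-½ + 445 - 7/890) + 500519 = 197799/445 + 500519 = 222928754/445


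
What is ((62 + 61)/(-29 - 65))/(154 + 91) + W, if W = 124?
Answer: 2855597/23030 ≈ 123.99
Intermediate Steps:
((62 + 61)/(-29 - 65))/(154 + 91) + W = ((62 + 61)/(-29 - 65))/(154 + 91) + 124 = (123/(-94))/245 + 124 = (123*(-1/94))/245 + 124 = (1/245)*(-123/94) + 124 = -123/23030 + 124 = 2855597/23030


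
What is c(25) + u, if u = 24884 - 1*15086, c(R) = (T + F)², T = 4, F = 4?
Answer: 9862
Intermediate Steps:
c(R) = 64 (c(R) = (4 + 4)² = 8² = 64)
u = 9798 (u = 24884 - 15086 = 9798)
c(25) + u = 64 + 9798 = 9862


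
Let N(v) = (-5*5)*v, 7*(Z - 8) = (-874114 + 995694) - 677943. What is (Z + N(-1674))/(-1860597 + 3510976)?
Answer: -263357/11552653 ≈ -0.022796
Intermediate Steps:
Z = -556307/7 (Z = 8 + ((-874114 + 995694) - 677943)/7 = 8 + (121580 - 677943)/7 = 8 + (⅐)*(-556363) = 8 - 556363/7 = -556307/7 ≈ -79472.)
N(v) = -25*v
(Z + N(-1674))/(-1860597 + 3510976) = (-556307/7 - 25*(-1674))/(-1860597 + 3510976) = (-556307/7 + 41850)/1650379 = -263357/7*1/1650379 = -263357/11552653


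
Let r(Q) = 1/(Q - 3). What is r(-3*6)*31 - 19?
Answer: -430/21 ≈ -20.476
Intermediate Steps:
r(Q) = 1/(-3 + Q)
r(-3*6)*31 - 19 = 31/(-3 - 3*6) - 19 = 31/(-3 - 18) - 19 = 31/(-21) - 19 = -1/21*31 - 19 = -31/21 - 19 = -430/21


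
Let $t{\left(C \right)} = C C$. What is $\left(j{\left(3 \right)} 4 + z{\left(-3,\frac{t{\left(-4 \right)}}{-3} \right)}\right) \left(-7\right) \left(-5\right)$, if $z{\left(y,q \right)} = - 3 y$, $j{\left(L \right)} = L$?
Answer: $735$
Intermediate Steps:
$t{\left(C \right)} = C^{2}$
$\left(j{\left(3 \right)} 4 + z{\left(-3,\frac{t{\left(-4 \right)}}{-3} \right)}\right) \left(-7\right) \left(-5\right) = \left(3 \cdot 4 - -9\right) \left(-7\right) \left(-5\right) = \left(12 + 9\right) \left(-7\right) \left(-5\right) = 21 \left(-7\right) \left(-5\right) = \left(-147\right) \left(-5\right) = 735$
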